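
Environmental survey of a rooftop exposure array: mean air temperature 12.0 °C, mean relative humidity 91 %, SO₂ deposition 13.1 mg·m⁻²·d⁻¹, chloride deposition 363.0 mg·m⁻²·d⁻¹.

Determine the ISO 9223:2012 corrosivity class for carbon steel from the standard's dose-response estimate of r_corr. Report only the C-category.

C5

carbon steel: T>10 °C ⇒ hinge -0.054·(12.0−10) = -0.1080
  SO₂ term: 1.77·13.1^0.52·exp(0.02·91-0.1080) = 37.37
  Sd branch = 0.102·Sd^0.62·e^(0.033·RH+0.04·T) = 128.3 μm/a
  r_corr = 37.37 + 128.3 = 165.7 μm/a
ISO 9223 Table 2 (carbon steel): 80 < 166 ≤ 200 μm/a ⇒ C5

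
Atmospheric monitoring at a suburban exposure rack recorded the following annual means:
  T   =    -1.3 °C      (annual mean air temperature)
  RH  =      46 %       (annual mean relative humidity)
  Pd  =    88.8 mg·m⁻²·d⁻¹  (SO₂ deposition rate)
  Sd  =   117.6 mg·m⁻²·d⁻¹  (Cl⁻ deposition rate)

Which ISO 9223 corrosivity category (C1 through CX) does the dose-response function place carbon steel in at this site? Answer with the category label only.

C2

carbon steel: f(T) = +0.150·(T−10) [T≤10 °C] = -1.6950
  SO₂ term: 1.77·88.8^0.52·exp(0.02·46-1.6950) = 8.406
  Cl⁻ term: 0.102·117.6^0.62·exp(0.033·46+0.04·-1.3) = 8.49
  r_corr = 8.406 + 8.49 = 16.9 μm/a
16.9 μm/a falls in (1.3, 25] for carbon steel → category C2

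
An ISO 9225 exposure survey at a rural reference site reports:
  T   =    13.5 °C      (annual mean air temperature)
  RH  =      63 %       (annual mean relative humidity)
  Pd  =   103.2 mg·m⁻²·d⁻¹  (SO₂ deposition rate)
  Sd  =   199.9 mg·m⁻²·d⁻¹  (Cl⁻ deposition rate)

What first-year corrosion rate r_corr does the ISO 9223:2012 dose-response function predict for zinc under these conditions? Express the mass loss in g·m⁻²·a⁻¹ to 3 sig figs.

r_corr = 23.4 g·m⁻²·a⁻¹

zinc: temperature factor f = -0.071·(3.5) = -0.2485
  SO₂ term: 0.0129·103.2^0.44·exp(0.046·63-0.2485) = 1.404
  Sd branch = 0.0175·Sd^0.57·e^(0.008·RH+0.085·T) = 1.87 μm/a
  sum: 1.404 + 1.87 → r_corr = 3.273 μm/a
Convert to mass loss: 3.273 μm/a × 7.14 g/cm³ = 23.37 g·m⁻²·a⁻¹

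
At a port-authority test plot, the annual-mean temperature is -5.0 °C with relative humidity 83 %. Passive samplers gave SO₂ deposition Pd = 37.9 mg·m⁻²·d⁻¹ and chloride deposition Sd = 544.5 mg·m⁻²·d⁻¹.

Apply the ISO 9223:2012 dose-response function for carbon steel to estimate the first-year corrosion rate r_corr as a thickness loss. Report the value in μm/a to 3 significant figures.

r_corr = 70.7 μm/a

carbon steel: temperature factor f = +0.150·(-15.0) = -2.2500
  sulphur-dioxide contribution → 6.496 μm/a
  chloride contribution → 64.21 μm/a
  total first-year rate 70.7 μm/a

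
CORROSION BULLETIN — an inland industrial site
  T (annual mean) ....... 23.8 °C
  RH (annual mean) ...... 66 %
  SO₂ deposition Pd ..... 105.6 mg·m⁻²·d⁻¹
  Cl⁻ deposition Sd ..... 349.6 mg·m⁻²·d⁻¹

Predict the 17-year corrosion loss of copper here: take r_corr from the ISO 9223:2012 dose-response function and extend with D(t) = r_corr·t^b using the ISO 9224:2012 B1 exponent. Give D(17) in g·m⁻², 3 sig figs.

D(17) = 119 g·m⁻²

copper: temperature factor f = -0.080·(13.8) = -1.1040
  Pd branch = 0.0053·Pd^0.26·e^(0.059·RH+f) = 0.2898 μm/a
  Sd branch = 0.01025·Sd^0.27·e^(0.036·RH+0.049·T) = 1.721 μm/a
  sum: 0.2898 + 1.721 → r_corr = 2.011 μm/a
Power-law: D(17) = r_corr · 17^0.667
  D(17) = 2.011 × 17^0.667 = 2.011 × 6.618 = 13.31 μm
  Mass loss = 13.31 μm × 8.96 g/cm³ = 119.2 g·m⁻²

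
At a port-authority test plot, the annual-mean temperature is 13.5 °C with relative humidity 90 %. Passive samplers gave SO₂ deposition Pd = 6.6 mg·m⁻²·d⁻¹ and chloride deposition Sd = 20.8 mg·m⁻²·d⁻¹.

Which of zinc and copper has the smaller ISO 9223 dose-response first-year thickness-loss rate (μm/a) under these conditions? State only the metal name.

zinc: T>10 °C ⇒ hinge -0.071·(13.5−10) = -0.2485
  sulphur-dioxide contribution → 1.45 μm/a
  chloride contribution → 0.6388 μm/a
  ⇒ r_corr(zinc) = 2.088 μm/a
copper: T>10 °C ⇒ hinge -0.080·(13.5−10) = -0.2800
  sulphur-dioxide contribution → 1.324 μm/a
  chloride contribution → 1.151 μm/a
  ⇒ r_corr(copper) = 2.475 μm/a
Ordering by μm/a: copper (2.47) > zinc (2.09)

zinc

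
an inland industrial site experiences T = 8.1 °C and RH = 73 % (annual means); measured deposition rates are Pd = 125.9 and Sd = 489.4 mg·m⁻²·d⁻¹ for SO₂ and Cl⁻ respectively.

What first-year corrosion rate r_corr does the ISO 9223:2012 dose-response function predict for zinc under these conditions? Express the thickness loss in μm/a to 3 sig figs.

r_corr = 5.03 μm/a

zinc: f(T) = +0.038·(T−10) [T≤10 °C] = -0.0722
  SO₂ term: 0.0129·125.9^0.44·exp(0.046·73-0.0722) = 2.895
  Sd branch = 0.0175·Sd^0.57·e^(0.008·RH+0.085·T) = 2.132 μm/a
  r_corr = 2.895 + 2.132 = 5.027 μm/a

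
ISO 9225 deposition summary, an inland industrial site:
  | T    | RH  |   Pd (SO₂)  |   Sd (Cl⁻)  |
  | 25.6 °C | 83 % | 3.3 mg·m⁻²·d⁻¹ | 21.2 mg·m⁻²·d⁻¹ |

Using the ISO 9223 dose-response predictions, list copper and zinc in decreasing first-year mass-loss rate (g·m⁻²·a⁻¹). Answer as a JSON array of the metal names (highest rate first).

copper: f(T) = -0.080·(T−10) [T>10 °C] = -1.2480
  SO₂ term: 0.0053·3.3^0.26·exp(0.059·83-1.2480) = 0.2779
  Sd branch = 0.01025·Sd^0.27·e^(0.036·RH+0.049·T) = 1.627 μm/a
  sum: 0.2779 + 1.627 → r_corr = 1.904 μm/a
  mass loss = 1.904 μm/a × 8.96 g/cm³ = 17.06 g·m⁻²·a⁻¹
zinc: f(T) = -0.071·(T−10) [T>10 °C] = -1.1076
  SO₂ term: 0.0129·3.3^0.44·exp(0.046·83-1.1076) = 0.328
  Sd branch = 0.0175·Sd^0.57·e^(0.008·RH+0.085·T) = 1.708 μm/a
  r_corr = 0.328 + 1.708 = 2.036 μm/a
  mass loss = 2.036 μm/a × 7.14 g/cm³ = 14.54 g·m⁻²·a⁻¹
Ordering by g·m⁻²·a⁻¹: copper (17.1) > zinc (14.5)

["copper", "zinc"]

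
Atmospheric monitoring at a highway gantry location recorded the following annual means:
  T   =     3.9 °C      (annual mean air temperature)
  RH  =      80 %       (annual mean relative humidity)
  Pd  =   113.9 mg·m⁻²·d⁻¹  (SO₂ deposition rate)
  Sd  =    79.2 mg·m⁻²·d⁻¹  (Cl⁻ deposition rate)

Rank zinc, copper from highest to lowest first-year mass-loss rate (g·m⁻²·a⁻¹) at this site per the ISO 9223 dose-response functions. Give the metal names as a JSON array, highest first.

["zinc", "copper"]

zinc: temperature factor f = +0.038·(-6.1) = -0.2318
  Pd branch = 0.0129·Pd^0.44·e^(0.046·RH+f) = 3.258 μm/a
  Sd branch = 0.0175·Sd^0.57·e^(0.008·RH+0.085·T) = 0.5588 μm/a
  sum: 3.258 + 0.5588 → r_corr = 3.817 μm/a
  mass loss = 3.817 μm/a × 7.14 g/cm³ = 27.25 g·m⁻²·a⁻¹
copper: temperature factor f = +0.126·(-6.1) = -0.7686
  Pd branch = 0.0053·Pd^0.26·e^(0.059·RH+f) = 0.9442 μm/a
  Sd branch = 0.01025·Sd^0.27·e^(0.036·RH+0.049·T) = 0.7197 μm/a
  sum: 0.9442 + 0.7197 → r_corr = 1.664 μm/a
  mass loss = 1.664 μm/a × 8.96 g/cm³ = 14.91 g·m⁻²·a⁻¹
Ordering by g·m⁻²·a⁻¹: zinc (27.3) > copper (14.9)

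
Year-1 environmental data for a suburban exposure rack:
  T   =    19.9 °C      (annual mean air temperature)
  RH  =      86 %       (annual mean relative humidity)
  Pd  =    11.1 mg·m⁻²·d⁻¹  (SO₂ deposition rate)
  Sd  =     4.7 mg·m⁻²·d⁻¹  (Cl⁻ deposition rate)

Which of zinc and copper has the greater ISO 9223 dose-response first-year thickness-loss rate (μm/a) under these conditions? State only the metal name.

zinc: temperature factor f = -0.071·(9.9) = -0.7029
  Pd branch = 0.0129·Pd^0.44·e^(0.046·RH+f) = 0.9624 μm/a
  Cl⁻ term: 0.0175·4.7^0.57·exp(0.008·86+0.085·19.9) = 0.4566
  r_corr = 0.9624 + 0.4566 = 1.419 μm/a
copper: f(T) = -0.080·(T−10) [T>10 °C] = -0.7920
  SO₂ term: 0.0053·11.1^0.26·exp(0.059·86-0.7920) = 0.7173
  Sd branch = 0.01025·Sd^0.27·e^(0.036·RH+0.049·T) = 0.9125 μm/a
  r_corr = 0.7173 + 0.9125 = 1.63 μm/a
Ordering by μm/a: copper (1.63) > zinc (1.42)

copper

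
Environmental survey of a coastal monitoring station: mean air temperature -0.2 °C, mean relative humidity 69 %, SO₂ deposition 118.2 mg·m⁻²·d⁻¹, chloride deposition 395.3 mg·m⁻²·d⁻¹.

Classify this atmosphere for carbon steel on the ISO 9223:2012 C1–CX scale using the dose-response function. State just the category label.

carbon steel: f(T) = +0.150·(T−10) [T≤10 °C] = -1.5300
  sulphur-dioxide contribution → 18.22 μm/a
  chloride contribution → 40.19 μm/a
  ⇒ r_corr(carbon steel) = 58.41 μm/a
58.4 μm/a falls in (50, 80] for carbon steel → category C4

C4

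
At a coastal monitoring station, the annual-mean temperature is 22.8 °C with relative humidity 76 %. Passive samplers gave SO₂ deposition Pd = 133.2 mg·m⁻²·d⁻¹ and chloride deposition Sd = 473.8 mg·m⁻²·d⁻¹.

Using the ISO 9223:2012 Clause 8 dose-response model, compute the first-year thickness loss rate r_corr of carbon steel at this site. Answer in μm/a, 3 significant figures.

carbon steel: f(T) = -0.054·(T−10) [T>10 °C] = -0.6912
  SO₂ term: 1.77·133.2^0.52·exp(0.02·76-0.6912) = 51.6
  Sd branch = 0.102·Sd^0.62·e^(0.033·RH+0.04·T) = 142.2 μm/a
  r_corr = 51.6 + 142.2 = 193.8 μm/a

r_corr = 194 μm/a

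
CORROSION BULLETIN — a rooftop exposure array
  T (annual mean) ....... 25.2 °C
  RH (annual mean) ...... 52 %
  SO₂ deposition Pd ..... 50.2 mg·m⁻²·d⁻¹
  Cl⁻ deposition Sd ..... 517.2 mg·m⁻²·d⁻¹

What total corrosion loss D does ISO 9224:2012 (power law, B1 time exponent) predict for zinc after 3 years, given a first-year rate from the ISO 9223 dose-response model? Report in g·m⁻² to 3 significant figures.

zinc: f(T) = -0.071·(T−10) [T>10 °C] = -1.0792
  sulphur-dioxide contribution → 0.2686 μm/a
  chloride contribution → 7.957 μm/a
  total first-year rate 8.226 μm/a
ISO 9224: D(t) = r_corr · t^b with b = 0.813 (zinc, B1)
  D(3) = 8.226 × 3^0.813 = 8.226 × 2.443 = 20.09 μm
  Mass loss = 20.09 μm × 7.14 g/cm³ = 143.5 g·m⁻²

D(3) = 143 g·m⁻²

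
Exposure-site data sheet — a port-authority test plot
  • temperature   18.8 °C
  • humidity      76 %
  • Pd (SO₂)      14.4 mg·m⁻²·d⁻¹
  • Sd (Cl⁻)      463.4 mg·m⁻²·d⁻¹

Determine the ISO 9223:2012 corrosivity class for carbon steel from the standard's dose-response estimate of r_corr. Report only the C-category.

carbon steel: f(T) = -0.054·(T−10) [T>10 °C] = -0.4752
  sulphur-dioxide contribution → 20.14 μm/a
  chloride contribution → 119.5 μm/a
  ⇒ r_corr(carbon steel) = 139.6 μm/a
Category bounds: 80…200 μm/a bracket r_corr ⇒ C5

C5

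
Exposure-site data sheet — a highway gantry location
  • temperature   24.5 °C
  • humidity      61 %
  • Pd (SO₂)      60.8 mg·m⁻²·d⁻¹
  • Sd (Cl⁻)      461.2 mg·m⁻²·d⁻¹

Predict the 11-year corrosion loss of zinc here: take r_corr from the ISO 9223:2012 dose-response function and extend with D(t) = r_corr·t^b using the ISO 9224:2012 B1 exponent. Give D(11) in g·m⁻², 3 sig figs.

zinc: f(T) = -0.071·(T−10) [T>10 °C] = -1.0295
  sulphur-dioxide contribution → 0.4645 μm/a
  chloride contribution → 7.548 μm/a
  ⇒ r_corr(zinc) = 8.012 μm/a
ISO 9224: D(t) = r_corr · t^b with b = 0.813 (zinc, B1)
  D(11) = 8.012 × 11^0.813 = 8.012 × 7.025 = 56.29 μm
  Mass loss = 56.29 μm × 7.14 g/cm³ = 401.9 g·m⁻²

D(11) = 402 g·m⁻²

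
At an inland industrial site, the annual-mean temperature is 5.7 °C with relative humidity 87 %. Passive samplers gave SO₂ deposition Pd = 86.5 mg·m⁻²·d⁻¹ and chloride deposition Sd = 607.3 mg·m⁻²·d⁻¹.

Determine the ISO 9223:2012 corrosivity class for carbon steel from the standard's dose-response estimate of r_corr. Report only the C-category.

carbon steel: T≤10 °C ⇒ hinge +0.150·(5.7−10) = -0.6450
  sulphur-dioxide contribution → 53.8 μm/a
  chloride contribution → 120.3 μm/a
  ⇒ r_corr(carbon steel) = 174.1 μm/a
Category bounds: 80…200 μm/a bracket r_corr ⇒ C5

C5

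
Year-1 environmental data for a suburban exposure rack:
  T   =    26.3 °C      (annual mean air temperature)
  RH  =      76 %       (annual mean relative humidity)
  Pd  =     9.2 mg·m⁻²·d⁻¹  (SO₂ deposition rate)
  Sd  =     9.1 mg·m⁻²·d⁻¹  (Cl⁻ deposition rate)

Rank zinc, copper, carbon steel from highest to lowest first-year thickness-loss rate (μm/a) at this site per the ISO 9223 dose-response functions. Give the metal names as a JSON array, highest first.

zinc: temperature factor f = -0.071·(16.3) = -1.1573
  sulphur-dioxide contribution → 0.3551 μm/a
  chloride contribution → 1.058 μm/a
  ⇒ r_corr(zinc) = 1.413 μm/a
copper: temperature factor f = -0.080·(16.3) = -1.3040
  sulphur-dioxide contribution → 0.2269 μm/a
  chloride contribution → 1.041 μm/a
  total first-year rate 1.268 μm/a
carbon steel: f(T) = -0.054·(T−10) [T>10 °C] = -0.8802
  sulphur-dioxide contribution → 10.64 μm/a
  chloride contribution → 14.1 μm/a
  total first-year rate 24.74 μm/a
Ordering by μm/a: carbon steel (24.7) > zinc (1.41) > copper (1.27)

["carbon steel", "zinc", "copper"]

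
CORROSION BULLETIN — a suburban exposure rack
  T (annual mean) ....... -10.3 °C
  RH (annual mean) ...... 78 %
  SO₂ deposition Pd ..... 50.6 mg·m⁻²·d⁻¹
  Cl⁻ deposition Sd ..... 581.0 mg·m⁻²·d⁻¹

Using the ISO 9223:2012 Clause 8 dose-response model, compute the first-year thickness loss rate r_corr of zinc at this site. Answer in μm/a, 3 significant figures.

zinc: f(T) = +0.038·(T−10) [T≤10 °C] = -0.7714
  Pd branch = 0.0129·Pd^0.44·e^(0.046·RH+f) = 1.212 μm/a
  Cl⁻ term: 0.0175·581.0^0.57·exp(0.008·78+0.085·-10.3) = 0.5121
  sum: 1.212 + 0.5121 → r_corr = 1.725 μm/a

r_corr = 1.72 μm/a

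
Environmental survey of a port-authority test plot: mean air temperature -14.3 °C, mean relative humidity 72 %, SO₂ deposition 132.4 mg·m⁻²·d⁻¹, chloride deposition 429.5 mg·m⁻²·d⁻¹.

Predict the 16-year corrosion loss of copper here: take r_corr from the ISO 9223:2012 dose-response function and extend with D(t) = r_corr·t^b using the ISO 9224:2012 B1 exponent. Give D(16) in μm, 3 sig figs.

D(16) = 2.61 μm

copper: temperature factor f = +0.126·(-24.3) = -3.0618
  SO₂ term: 0.0053·132.4^0.26·exp(0.059·72-3.0618) = 0.06182
  Sd branch = 0.01025·Sd^0.27·e^(0.036·RH+0.049·T) = 0.3491 μm/a
  sum: 0.06182 + 0.3491 → r_corr = 0.411 μm/a
ISO 9224: D(t) = r_corr · t^b with b = 0.667 (copper, B1)
  D(16) = 0.411 × 16^0.667 = 0.411 × 6.355 = 2.612 μm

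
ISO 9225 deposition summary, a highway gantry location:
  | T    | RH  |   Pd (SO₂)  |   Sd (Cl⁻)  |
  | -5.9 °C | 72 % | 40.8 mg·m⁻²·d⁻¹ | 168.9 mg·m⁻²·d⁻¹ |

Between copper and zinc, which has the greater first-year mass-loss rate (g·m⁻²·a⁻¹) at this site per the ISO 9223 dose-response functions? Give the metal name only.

copper: temperature factor f = +0.126·(-15.9) = -2.0034
  SO₂ term: 0.0053·40.8^0.26·exp(0.059·72-2.0034) = 0.1312
  Sd branch = 0.01025·Sd^0.27·e^(0.036·RH+0.049·T) = 0.4096 μm/a
  r_corr = 0.1312 + 0.4096 = 0.5407 μm/a
  mass loss = 0.5407 μm/a × 8.96 g/cm³ = 4.845 g·m⁻²·a⁻¹
zinc: f(T) = +0.038·(T−10) [T≤10 °C] = -0.6042
  Pd branch = 0.0129·Pd^0.44·e^(0.046·RH+f) = 0.9892 μm/a
  Sd branch = 0.0175·Sd^0.57·e^(0.008·RH+0.085·T) = 0.3509 μm/a
  r_corr = 0.9892 + 0.3509 = 1.34 μm/a
  mass loss = 1.34 μm/a × 7.14 g/cm³ = 9.568 g·m⁻²·a⁻¹
Ordering by g·m⁻²·a⁻¹: zinc (9.57) > copper (4.85)

zinc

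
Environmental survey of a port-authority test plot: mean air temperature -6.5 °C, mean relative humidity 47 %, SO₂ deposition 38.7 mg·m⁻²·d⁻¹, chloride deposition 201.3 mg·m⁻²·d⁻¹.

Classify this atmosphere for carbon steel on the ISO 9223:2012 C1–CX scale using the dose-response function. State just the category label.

C2

carbon steel: temperature factor f = +0.150·(-16.5) = -2.4750
  SO₂ term: 1.77·38.7^0.52·exp(0.02·47-2.4750) = 2.552
  Sd branch = 0.102·Sd^0.62·e^(0.033·RH+0.04·T) = 9.946 μm/a
  r_corr = 2.552 + 9.946 = 12.5 μm/a
12.5 μm/a falls in (1.3, 25] for carbon steel → category C2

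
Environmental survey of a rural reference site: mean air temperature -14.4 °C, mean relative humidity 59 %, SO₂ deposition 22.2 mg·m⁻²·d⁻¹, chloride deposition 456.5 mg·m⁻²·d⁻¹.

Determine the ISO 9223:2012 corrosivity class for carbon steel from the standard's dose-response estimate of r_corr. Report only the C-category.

carbon steel: temperature factor f = +0.150·(-24.4) = -3.6600
  SO₂ term: 1.77·22.2^0.52·exp(0.02·59-3.6600) = 0.7431
  Sd branch = 0.102·Sd^0.62·e^(0.033·RH+0.04·T) = 17.9 μm/a
  r_corr = 0.7431 + 17.9 = 18.64 μm/a
Category bounds: 1.3…25 μm/a bracket r_corr ⇒ C2

C2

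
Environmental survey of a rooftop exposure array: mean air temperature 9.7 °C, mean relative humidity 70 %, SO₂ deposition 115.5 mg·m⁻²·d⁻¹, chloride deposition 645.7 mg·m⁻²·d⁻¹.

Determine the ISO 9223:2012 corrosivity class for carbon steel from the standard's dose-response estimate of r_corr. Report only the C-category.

C5

carbon steel: T≤10 °C ⇒ hinge +0.150·(9.7−10) = -0.0450
  sulphur-dioxide contribution → 81.09 μm/a
  chloride contribution → 83.67 μm/a
  total first-year rate 164.8 μm/a
Category bounds: 80…200 μm/a bracket r_corr ⇒ C5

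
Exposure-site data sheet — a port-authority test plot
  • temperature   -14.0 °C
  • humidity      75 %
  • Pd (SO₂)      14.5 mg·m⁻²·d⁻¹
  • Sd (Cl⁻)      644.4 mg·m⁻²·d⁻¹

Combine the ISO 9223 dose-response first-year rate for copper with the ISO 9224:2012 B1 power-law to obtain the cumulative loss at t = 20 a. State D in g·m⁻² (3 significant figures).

D(20) = 32.0 g·m⁻²

copper: temperature factor f = +0.126·(-24.0) = -3.0240
  SO₂ term: 0.0053·14.5^0.26·exp(0.059·75-3.0240) = 0.04312
  Cl⁻ term: 0.01025·644.4^0.27·exp(0.036·75+0.049·-14.0) = 0.4404
  r_corr = 0.04312 + 0.4404 = 0.4835 μm/a
Power-law: D(20) = r_corr · 20^0.667
  D(20) = 0.4835 × 20^0.667 = 0.4835 × 7.375 = 3.566 μm
  Mass loss = 3.566 μm × 8.96 g/cm³ = 31.95 g·m⁻²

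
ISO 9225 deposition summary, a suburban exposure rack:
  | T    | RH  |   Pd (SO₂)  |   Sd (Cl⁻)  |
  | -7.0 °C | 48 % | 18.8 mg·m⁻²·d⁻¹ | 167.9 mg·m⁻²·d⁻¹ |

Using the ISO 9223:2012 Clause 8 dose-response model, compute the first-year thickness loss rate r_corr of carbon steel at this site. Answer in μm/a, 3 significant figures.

carbon steel: T≤10 °C ⇒ hinge +0.150·(-7.0−10) = -2.5500
  SO₂ term: 1.77·18.8^0.52·exp(0.02·48-2.5500) = 1.66
  Sd branch = 0.102·Sd^0.62·e^(0.033·RH+0.04·T) = 9.004 μm/a
  r_corr = 1.66 + 9.004 = 10.66 μm/a

r_corr = 10.7 μm/a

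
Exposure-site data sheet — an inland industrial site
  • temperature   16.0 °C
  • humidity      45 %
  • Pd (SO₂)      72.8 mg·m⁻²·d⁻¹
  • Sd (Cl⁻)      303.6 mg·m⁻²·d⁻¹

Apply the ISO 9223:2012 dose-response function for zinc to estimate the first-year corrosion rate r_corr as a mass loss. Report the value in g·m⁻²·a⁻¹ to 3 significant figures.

r_corr = 21.3 g·m⁻²·a⁻¹

zinc: T>10 °C ⇒ hinge -0.071·(16.0−10) = -0.4260
  Pd branch = 0.0129·Pd^0.44·e^(0.046·RH+f) = 0.4405 μm/a
  Cl⁻ term: 0.0175·303.6^0.57·exp(0.008·45+0.085·16.0) = 2.541
  sum: 0.4405 + 2.541 → r_corr = 2.981 μm/a
Convert to mass loss: 2.981 μm/a × 7.14 g/cm³ = 21.28 g·m⁻²·a⁻¹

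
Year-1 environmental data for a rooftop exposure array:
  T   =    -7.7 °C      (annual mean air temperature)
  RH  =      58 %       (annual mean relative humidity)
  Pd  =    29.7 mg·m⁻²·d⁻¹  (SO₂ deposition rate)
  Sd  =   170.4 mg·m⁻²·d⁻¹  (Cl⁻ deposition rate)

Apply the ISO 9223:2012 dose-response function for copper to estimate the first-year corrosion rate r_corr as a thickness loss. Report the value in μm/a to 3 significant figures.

r_corr = 0.269 μm/a

copper: temperature factor f = +0.126·(-17.7) = -2.2302
  Pd branch = 0.0053·Pd^0.26·e^(0.059·RH+f) = 0.04215 μm/a
  Cl⁻ term: 0.01025·170.4^0.27·exp(0.036·58+0.049·-7.7) = 0.2271
  r_corr = 0.04215 + 0.2271 = 0.2692 μm/a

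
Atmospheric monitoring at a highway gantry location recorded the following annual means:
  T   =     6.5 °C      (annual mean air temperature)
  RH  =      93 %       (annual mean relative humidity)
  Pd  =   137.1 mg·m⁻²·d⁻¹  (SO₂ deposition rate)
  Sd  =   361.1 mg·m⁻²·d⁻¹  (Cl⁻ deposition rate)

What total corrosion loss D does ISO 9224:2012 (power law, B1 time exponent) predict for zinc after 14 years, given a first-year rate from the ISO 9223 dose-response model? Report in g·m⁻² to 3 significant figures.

D(14) = 545 g·m⁻²

zinc: T≤10 °C ⇒ hinge +0.038·(6.5−10) = -0.1330
  SO₂ term: 0.0129·137.1^0.44·exp(0.046·93-0.1330) = 7.096
  Cl⁻ term: 0.0175·361.1^0.57·exp(0.008·93+0.085·6.5) = 1.836
  sum: 7.096 + 1.836 → r_corr = 8.933 μm/a
Long-term exponent b (ISO 9224 Table 2, B1) = 0.813
  D(14) = 8.933 × 14^0.813 = 8.933 × 8.547 = 76.35 μm
  Mass loss = 76.35 μm × 7.14 g/cm³ = 545.1 g·m⁻²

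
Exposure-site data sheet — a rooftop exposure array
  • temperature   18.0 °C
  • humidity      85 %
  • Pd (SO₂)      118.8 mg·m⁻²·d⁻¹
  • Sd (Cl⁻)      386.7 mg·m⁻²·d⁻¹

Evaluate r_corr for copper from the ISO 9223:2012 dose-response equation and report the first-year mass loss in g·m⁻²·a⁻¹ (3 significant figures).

r_corr = 36.7 g·m⁻²·a⁻¹

copper: f(T) = -0.080·(T−10) [T>10 °C] = -0.6400
  SO₂ term: 0.0053·118.8^0.26·exp(0.059·85-0.6400) = 1.458
  Cl⁻ term: 0.01025·386.7^0.27·exp(0.036·85+0.049·18.0) = 2.638
  r_corr = 1.458 + 2.638 = 4.096 μm/a
Convert to mass loss: 4.096 μm/a × 8.96 g/cm³ = 36.7 g·m⁻²·a⁻¹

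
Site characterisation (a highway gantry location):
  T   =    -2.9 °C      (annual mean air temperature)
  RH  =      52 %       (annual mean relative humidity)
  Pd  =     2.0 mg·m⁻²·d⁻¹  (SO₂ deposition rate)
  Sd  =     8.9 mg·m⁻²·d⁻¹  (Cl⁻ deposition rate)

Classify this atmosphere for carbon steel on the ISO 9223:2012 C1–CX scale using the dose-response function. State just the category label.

carbon steel: temperature factor f = +0.150·(-12.9) = -1.9350
  Pd branch = 1.77·Pd^0.52·e^(0.02·RH+f) = 1.037 μm/a
  Sd branch = 0.102·Sd^0.62·e^(0.033·RH+0.04·T) = 1.959 μm/a
  r_corr = 1.037 + 1.959 = 2.996 μm/a
Category bounds: 1.3…25 μm/a bracket r_corr ⇒ C2

C2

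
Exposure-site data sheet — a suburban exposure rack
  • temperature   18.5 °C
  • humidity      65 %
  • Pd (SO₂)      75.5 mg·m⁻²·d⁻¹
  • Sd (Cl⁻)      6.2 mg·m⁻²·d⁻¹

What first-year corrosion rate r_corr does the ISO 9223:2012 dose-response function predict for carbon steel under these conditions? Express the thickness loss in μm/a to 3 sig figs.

carbon steel: temperature factor f = -0.054·(8.5) = -0.4590
  sulphur-dioxide contribution → 38.88 μm/a
  chloride contribution → 5.66 μm/a
  ⇒ r_corr(carbon steel) = 44.54 μm/a

r_corr = 44.5 μm/a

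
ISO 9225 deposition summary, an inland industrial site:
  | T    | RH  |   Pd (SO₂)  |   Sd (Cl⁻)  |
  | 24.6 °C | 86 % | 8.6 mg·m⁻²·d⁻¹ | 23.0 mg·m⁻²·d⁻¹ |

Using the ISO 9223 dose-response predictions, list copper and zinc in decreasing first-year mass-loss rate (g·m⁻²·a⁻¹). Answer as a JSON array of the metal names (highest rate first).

copper: f(T) = -0.080·(T−10) [T>10 °C] = -1.1680
  SO₂ term: 0.0053·8.6^0.26·exp(0.059·86-1.1680) = 0.4609
  Cl⁻ term: 0.01025·23.0^0.27·exp(0.036·86+0.049·24.6) = 1.764
  sum: 0.4609 + 1.764 → r_corr = 2.225 μm/a
  mass loss = 2.225 μm/a × 8.96 g/cm³ = 19.93 g·m⁻²·a⁻¹
zinc: f(T) = -0.071·(T−10) [T>10 °C] = -1.0366
  SO₂ term: 0.0129·8.6^0.44·exp(0.046·86-1.0366) = 0.6161
  Sd branch = 0.0175·Sd^0.57·e^(0.008·RH+0.085·T) = 1.683 μm/a
  sum: 0.6161 + 1.683 → r_corr = 2.299 μm/a
  mass loss = 2.299 μm/a × 7.14 g/cm³ = 16.42 g·m⁻²·a⁻¹
Ordering by g·m⁻²·a⁻¹: copper (19.9) > zinc (16.4)

["copper", "zinc"]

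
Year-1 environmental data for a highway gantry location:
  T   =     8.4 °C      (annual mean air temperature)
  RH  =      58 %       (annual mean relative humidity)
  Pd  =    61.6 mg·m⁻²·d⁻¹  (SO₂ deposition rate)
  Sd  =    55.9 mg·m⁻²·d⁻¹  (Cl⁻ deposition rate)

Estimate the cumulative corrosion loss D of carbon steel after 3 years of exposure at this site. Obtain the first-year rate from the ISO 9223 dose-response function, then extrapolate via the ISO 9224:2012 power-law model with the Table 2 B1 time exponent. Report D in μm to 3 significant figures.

D(3) = 88.1 μm

carbon steel: temperature factor f = +0.150·(-1.6) = -0.2400
  Pd branch = 1.77·Pd^0.52·e^(0.02·RH+f) = 37.85 μm/a
  Sd branch = 0.102·Sd^0.62·e^(0.033·RH+0.04·T) = 11.73 μm/a
  r_corr = 37.85 + 11.73 = 49.58 μm/a
Power-law: D(3) = r_corr · 3^0.523
  D(3) = 49.58 × 3^0.523 = 49.58 × 1.776 = 88.07 μm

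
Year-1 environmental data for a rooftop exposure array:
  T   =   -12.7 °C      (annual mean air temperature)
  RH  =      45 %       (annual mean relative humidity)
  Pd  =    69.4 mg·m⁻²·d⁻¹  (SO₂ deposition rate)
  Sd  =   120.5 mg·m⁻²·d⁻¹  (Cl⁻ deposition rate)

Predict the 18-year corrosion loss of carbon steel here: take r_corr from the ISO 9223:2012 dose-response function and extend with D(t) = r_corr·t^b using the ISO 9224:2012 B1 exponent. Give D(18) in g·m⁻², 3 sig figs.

D(18) = 235 g·m⁻²

carbon steel: T≤10 °C ⇒ hinge +0.150·(-12.7−10) = -3.4050
  Pd branch = 1.77·Pd^0.52·e^(0.02·RH+f) = 1.311 μm/a
  Cl⁻ term: 0.102·120.5^0.62·exp(0.033·45+0.04·-12.7) = 5.286
  r_corr = 1.311 + 5.286 = 6.597 μm/a
Long-term exponent b (ISO 9224 Table 2, B1) = 0.523
  D(18) = 6.597 × 18^0.523 = 6.597 × 4.534 = 29.91 μm
  Mass loss = 29.91 μm × 7.85 g/cm³ = 234.8 g·m⁻²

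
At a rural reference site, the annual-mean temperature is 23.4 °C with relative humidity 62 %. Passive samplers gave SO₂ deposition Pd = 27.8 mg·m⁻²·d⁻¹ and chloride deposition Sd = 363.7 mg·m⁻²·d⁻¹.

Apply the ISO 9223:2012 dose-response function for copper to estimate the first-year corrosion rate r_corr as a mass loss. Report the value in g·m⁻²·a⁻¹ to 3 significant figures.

copper: f(T) = -0.080·(T−10) [T>10 °C] = -1.0720
  sulphur-dioxide contribution → 0.167 μm/a
  chloride contribution → 1.477 μm/a
  ⇒ r_corr(copper) = 1.644 μm/a
Convert to mass loss: 1.644 μm/a × 8.96 g/cm³ = 14.73 g·m⁻²·a⁻¹

r_corr = 14.7 g·m⁻²·a⁻¹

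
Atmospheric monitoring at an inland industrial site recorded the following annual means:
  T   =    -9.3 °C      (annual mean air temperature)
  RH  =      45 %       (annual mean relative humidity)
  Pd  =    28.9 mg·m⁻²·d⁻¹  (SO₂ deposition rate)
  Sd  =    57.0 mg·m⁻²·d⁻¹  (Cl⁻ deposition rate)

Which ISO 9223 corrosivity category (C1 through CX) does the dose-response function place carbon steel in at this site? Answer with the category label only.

carbon steel: T≤10 °C ⇒ hinge +0.150·(-9.3−10) = -2.8950
  sulphur-dioxide contribution → 1.384 μm/a
  chloride contribution → 3.807 μm/a
  ⇒ r_corr(carbon steel) = 5.192 μm/a
ISO 9223 Table 2 (carbon steel): 1.3 < 5.19 ≤ 25 μm/a ⇒ C2

C2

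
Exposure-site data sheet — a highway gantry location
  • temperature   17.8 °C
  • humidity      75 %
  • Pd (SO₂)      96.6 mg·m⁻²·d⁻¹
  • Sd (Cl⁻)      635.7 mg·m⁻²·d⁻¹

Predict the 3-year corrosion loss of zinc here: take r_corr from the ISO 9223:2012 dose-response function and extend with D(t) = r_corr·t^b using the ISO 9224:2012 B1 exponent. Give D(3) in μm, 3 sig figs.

zinc: temperature factor f = -0.071·(7.8) = -0.5538
  SO₂ term: 0.0129·96.6^0.44·exp(0.046·75-0.5538) = 1.745
  Sd branch = 0.0175·Sd^0.57·e^(0.008·RH+0.085·T) = 5.735 μm/a
  r_corr = 1.745 + 5.735 = 7.48 μm/a
Power-law: D(3) = r_corr · 3^0.813
  D(3) = 7.48 × 3^0.813 = 7.48 × 2.443 = 18.27 μm

D(3) = 18.3 μm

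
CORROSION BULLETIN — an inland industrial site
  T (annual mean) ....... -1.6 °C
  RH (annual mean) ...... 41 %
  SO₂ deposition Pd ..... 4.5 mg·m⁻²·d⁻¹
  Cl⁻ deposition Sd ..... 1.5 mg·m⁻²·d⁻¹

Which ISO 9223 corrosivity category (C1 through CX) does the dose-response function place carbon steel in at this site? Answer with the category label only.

carbon steel: T≤10 °C ⇒ hinge +0.150·(-1.6−10) = -1.7400
  SO₂ term: 1.77·4.5^0.52·exp(0.02·41-1.7400) = 1.542
  Cl⁻ term: 0.102·1.5^0.62·exp(0.033·41+0.04·-1.6) = 0.476
  r_corr = 1.542 + 0.476 = 2.018 μm/a
2.02 μm/a falls in (1.3, 25] for carbon steel → category C2

C2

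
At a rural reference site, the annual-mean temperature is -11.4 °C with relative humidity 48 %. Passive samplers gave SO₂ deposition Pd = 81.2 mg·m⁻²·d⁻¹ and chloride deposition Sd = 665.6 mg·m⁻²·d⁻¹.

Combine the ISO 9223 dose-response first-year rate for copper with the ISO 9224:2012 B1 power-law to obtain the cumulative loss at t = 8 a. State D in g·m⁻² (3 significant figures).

D(8) = 7.53 g·m⁻²

copper: temperature factor f = +0.126·(-21.4) = -2.6964
  sulphur-dioxide contribution → 0.01904 μm/a
  chloride contribution → 0.1909 μm/a
  total first-year rate 0.21 μm/a
ISO 9224: D(t) = r_corr · t^b with b = 0.667 (copper, B1)
  D(8) = 0.21 × 8^0.667 = 0.21 × 4.003 = 0.8404 μm
  Mass loss = 0.8404 μm × 8.96 g/cm³ = 7.53 g·m⁻²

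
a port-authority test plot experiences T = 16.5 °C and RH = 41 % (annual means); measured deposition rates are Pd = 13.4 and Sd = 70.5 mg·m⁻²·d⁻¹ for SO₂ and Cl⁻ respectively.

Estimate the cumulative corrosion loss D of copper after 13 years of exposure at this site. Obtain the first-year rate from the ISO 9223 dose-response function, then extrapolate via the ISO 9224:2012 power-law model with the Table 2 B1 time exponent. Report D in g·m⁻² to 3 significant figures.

copper: T>10 °C ⇒ hinge -0.080·(16.5−10) = -0.5200
  Pd branch = 0.0053·Pd^0.26·e^(0.059·RH+f) = 0.06951 μm/a
  Sd branch = 0.01025·Sd^0.27·e^(0.036·RH+0.049·T) = 0.3176 μm/a
  sum: 0.06951 + 0.3176 → r_corr = 0.3871 μm/a
Long-term exponent b (ISO 9224 Table 2, B1) = 0.667
  D(13) = 0.3871 × 13^0.667 = 0.3871 × 5.534 = 2.142 μm
  Mass loss = 2.142 μm × 8.96 g/cm³ = 19.19 g·m⁻²

D(13) = 19.2 g·m⁻²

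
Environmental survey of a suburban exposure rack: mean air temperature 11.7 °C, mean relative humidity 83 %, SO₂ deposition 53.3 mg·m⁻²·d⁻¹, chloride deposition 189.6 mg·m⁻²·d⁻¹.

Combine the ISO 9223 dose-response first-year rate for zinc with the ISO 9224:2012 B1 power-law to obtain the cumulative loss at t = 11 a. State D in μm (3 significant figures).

D(11) = 33.9 μm

zinc: f(T) = -0.071·(T−10) [T>10 °C] = -0.1207
  sulphur-dioxide contribution → 2.993 μm/a
  chloride contribution → 1.827 μm/a
  total first-year rate 4.819 μm/a
Power-law: D(11) = r_corr · 11^0.813
  D(11) = 4.819 × 11^0.813 = 4.819 × 7.025 = 33.86 μm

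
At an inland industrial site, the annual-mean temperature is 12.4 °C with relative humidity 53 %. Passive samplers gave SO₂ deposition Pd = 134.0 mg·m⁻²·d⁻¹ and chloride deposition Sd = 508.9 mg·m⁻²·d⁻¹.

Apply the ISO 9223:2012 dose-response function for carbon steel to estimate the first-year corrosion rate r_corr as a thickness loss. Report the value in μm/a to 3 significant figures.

carbon steel: T>10 °C ⇒ hinge -0.054·(12.4−10) = -0.1296
  SO₂ term: 1.77·134.0^0.52·exp(0.02·53-0.1296) = 57.3
  Sd branch = 0.102·Sd^0.62·e^(0.033·RH+0.04·T) = 45.89 μm/a
  sum: 57.3 + 45.89 → r_corr = 103.2 μm/a

r_corr = 103 μm/a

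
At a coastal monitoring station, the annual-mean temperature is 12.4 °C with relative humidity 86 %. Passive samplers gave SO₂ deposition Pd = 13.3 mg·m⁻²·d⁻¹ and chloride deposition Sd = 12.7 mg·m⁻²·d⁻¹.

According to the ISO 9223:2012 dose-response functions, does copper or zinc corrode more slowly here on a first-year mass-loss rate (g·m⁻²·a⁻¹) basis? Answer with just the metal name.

copper: temperature factor f = -0.080·(2.4) = -0.1920
  Pd branch = 0.0053·Pd^0.26·e^(0.059·RH+f) = 1.37 μm/a
  Cl⁻ term: 0.01025·12.7^0.27·exp(0.036·86+0.049·12.4) = 0.8264
  r_corr = 1.37 + 0.8264 = 2.196 μm/a
  mass loss = 2.196 μm/a × 8.96 g/cm³ = 19.68 g·m⁻²·a⁻¹
zinc: temperature factor f = -0.071·(2.4) = -0.1704
  Pd branch = 0.0129·Pd^0.44·e^(0.046·RH+f) = 1.775 μm/a
  Sd branch = 0.0175·Sd^0.57·e^(0.008·RH+0.085·T) = 0.4254 μm/a
  sum: 1.775 + 0.4254 → r_corr = 2.2 μm/a
  mass loss = 2.2 μm/a × 7.14 g/cm³ = 15.71 g·m⁻²·a⁻¹
Ordering by g·m⁻²·a⁻¹: copper (19.7) > zinc (15.7)

zinc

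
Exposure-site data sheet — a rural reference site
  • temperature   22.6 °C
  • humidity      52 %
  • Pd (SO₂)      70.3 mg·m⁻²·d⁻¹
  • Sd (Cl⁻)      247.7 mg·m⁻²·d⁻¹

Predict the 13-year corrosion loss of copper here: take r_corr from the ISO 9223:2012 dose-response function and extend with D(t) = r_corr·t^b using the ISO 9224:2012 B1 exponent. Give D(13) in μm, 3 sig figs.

D(13) = 5.64 μm

copper: T>10 °C ⇒ hinge -0.080·(22.6−10) = -1.0080
  Pd branch = 0.0053·Pd^0.26·e^(0.059·RH+f) = 0.1256 μm/a
  Sd branch = 0.01025·Sd^0.27·e^(0.036·RH+0.049·T) = 0.8933 μm/a
  sum: 0.1256 + 0.8933 → r_corr = 1.019 μm/a
Long-term exponent b (ISO 9224 Table 2, B1) = 0.667
  D(13) = 1.019 × 13^0.667 = 1.019 × 5.534 = 5.639 μm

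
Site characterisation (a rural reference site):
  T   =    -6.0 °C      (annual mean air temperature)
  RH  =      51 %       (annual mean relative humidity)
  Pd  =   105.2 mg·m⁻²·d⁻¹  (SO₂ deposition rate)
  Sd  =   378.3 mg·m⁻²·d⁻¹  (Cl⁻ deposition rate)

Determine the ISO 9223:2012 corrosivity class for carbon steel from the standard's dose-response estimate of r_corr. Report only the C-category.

C2

carbon steel: f(T) = +0.150·(T−10) [T≤10 °C] = -2.4000
  SO₂ term: 1.77·105.2^0.52·exp(0.02·51-2.4000) = 5.013
  Sd branch = 0.102·Sd^0.62·e^(0.033·RH+0.04·T) = 17.12 μm/a
  r_corr = 5.013 + 17.12 = 22.13 μm/a
Category bounds: 1.3…25 μm/a bracket r_corr ⇒ C2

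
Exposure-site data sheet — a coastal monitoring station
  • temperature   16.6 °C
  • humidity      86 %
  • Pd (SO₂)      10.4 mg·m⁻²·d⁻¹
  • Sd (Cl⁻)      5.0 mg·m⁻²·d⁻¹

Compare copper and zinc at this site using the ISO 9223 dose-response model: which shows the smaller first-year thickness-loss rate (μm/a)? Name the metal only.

copper: f(T) = -0.080·(T−10) [T>10 °C] = -0.5280
  sulphur-dioxide contribution → 0.9183 μm/a
  chloride contribution → 0.7894 μm/a
  total first-year rate 1.708 μm/a
zinc: temperature factor f = -0.071·(6.6) = -0.4686
  sulphur-dioxide contribution → 1.182 μm/a
  chloride contribution → 0.3573 μm/a
  total first-year rate 1.539 μm/a
Ordering by μm/a: copper (1.71) > zinc (1.54)

zinc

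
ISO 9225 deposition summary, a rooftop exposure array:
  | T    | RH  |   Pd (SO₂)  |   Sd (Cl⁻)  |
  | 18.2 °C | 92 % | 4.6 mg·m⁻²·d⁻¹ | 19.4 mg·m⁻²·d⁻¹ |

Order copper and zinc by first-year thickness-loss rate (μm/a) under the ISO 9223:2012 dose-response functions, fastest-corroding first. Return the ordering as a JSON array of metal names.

["copper", "zinc"]

copper: T>10 °C ⇒ hinge -0.080·(18.2−10) = -0.6560
  SO₂ term: 0.0053·4.6^0.26·exp(0.059·92-0.6560) = 0.9312
  Cl⁻ term: 0.01025·19.4^0.27·exp(0.036·92+0.049·18.2) = 1.528
  r_corr = 0.9312 + 1.528 = 2.459 μm/a
zinc: f(T) = -0.071·(T−10) [T>10 °C] = -0.5822
  Pd branch = 0.0129·Pd^0.44·e^(0.046·RH+f) = 0.9712 μm/a
  Sd branch = 0.0175·Sd^0.57·e^(0.008·RH+0.085·T) = 0.9302 μm/a
  sum: 0.9712 + 0.9302 → r_corr = 1.901 μm/a
Ordering by μm/a: copper (2.46) > zinc (1.9)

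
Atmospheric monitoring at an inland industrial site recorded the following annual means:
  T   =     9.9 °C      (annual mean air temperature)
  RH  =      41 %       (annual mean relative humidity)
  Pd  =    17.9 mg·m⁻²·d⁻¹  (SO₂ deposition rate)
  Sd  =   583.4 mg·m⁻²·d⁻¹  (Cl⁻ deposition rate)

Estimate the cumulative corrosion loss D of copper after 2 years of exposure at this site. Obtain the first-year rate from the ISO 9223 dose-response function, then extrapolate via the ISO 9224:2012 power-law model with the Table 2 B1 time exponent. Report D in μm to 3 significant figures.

copper: f(T) = +0.126·(T−10) [T≤10 °C] = -0.0126
  Pd branch = 0.0053·Pd^0.26·e^(0.059·RH+f) = 0.1245 μm/a
  Cl⁻ term: 0.01025·583.4^0.27·exp(0.036·41+0.049·9.9) = 0.4067
  r_corr = 0.1245 + 0.4067 = 0.5311 μm/a
ISO 9224: D(t) = r_corr · t^b with b = 0.667 (copper, B1)
  D(2) = 0.5311 × 2^0.667 = 0.5311 × 1.588 = 0.8433 μm

D(2) = 0.843 μm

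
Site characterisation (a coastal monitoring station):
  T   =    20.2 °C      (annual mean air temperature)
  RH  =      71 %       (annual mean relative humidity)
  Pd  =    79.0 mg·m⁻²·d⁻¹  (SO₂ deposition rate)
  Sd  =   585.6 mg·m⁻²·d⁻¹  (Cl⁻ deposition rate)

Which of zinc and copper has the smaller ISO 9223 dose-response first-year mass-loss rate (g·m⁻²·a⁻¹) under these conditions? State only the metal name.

zinc: temperature factor f = -0.071·(10.2) = -0.7242
  SO₂ term: 0.0129·79.0^0.44·exp(0.046·71-0.7242) = 1.121
  Sd branch = 0.0175·Sd^0.57·e^(0.008·RH+0.085·T) = 6.5 μm/a
  r_corr = 1.121 + 6.5 = 7.621 μm/a
  mass loss = 7.621 μm/a × 7.14 g/cm³ = 54.41 g·m⁻²·a⁻¹
copper: f(T) = -0.080·(T−10) [T>10 °C] = -0.8160
  SO₂ term: 0.0053·79.0^0.26·exp(0.059·71-0.8160) = 0.4814
  Cl⁻ term: 0.01025·585.6^0.27·exp(0.036·71+0.049·20.2) = 1.986
  r_corr = 0.4814 + 1.986 = 2.467 μm/a
  mass loss = 2.467 μm/a × 8.96 g/cm³ = 22.1 g·m⁻²·a⁻¹
Ordering by g·m⁻²·a⁻¹: zinc (54.4) > copper (22.1)

copper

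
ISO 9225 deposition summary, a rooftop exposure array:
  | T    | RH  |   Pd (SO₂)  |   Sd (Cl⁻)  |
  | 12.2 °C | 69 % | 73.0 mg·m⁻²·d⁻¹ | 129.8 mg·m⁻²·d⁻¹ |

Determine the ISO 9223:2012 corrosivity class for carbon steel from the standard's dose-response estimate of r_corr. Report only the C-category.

C5

carbon steel: temperature factor f = -0.054·(2.2) = -0.1188
  Pd branch = 1.77·Pd^0.52·e^(0.02·RH+f) = 58.16 μm/a
  Cl⁻ term: 0.102·129.8^0.62·exp(0.033·69+0.04·12.2) = 33.09
  r_corr = 58.16 + 33.09 = 91.25 μm/a
Category bounds: 80…200 μm/a bracket r_corr ⇒ C5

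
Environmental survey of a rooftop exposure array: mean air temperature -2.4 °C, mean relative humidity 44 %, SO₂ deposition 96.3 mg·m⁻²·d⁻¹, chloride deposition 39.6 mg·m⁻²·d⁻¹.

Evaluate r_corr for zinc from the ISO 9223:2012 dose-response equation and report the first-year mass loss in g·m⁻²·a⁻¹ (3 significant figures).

zinc: T≤10 °C ⇒ hinge +0.038·(-2.4−10) = -0.4712
  Pd branch = 0.0129·Pd^0.44·e^(0.046·RH+f) = 0.4547 μm/a
  Sd branch = 0.0175·Sd^0.57·e^(0.008·RH+0.085·T) = 0.1652 μm/a
  sum: 0.4547 + 0.1652 → r_corr = 0.6199 μm/a
Convert to mass loss: 0.6199 μm/a × 7.14 g/cm³ = 4.426 g·m⁻²·a⁻¹

r_corr = 4.43 g·m⁻²·a⁻¹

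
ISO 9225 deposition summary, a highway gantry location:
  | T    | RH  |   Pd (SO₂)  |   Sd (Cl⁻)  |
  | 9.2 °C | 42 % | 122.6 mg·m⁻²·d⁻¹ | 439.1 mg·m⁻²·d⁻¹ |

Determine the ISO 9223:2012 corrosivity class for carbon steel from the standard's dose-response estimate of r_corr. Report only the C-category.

C4

carbon steel: f(T) = +0.150·(T−10) [T≤10 °C] = -0.1200
  Pd branch = 1.77·Pd^0.52·e^(0.02·RH+f) = 44.33 μm/a
  Sd branch = 0.102·Sd^0.62·e^(0.033·RH+0.04·T) = 25.63 μm/a
  r_corr = 44.33 + 25.63 = 69.96 μm/a
Category bounds: 50…80 μm/a bracket r_corr ⇒ C4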